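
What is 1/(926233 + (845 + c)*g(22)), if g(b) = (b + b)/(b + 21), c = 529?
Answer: 43/39888475 ≈ 1.0780e-6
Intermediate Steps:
g(b) = 2*b/(21 + b) (g(b) = (2*b)/(21 + b) = 2*b/(21 + b))
1/(926233 + (845 + c)*g(22)) = 1/(926233 + (845 + 529)*(2*22/(21 + 22))) = 1/(926233 + 1374*(2*22/43)) = 1/(926233 + 1374*(2*22*(1/43))) = 1/(926233 + 1374*(44/43)) = 1/(926233 + 60456/43) = 1/(39888475/43) = 43/39888475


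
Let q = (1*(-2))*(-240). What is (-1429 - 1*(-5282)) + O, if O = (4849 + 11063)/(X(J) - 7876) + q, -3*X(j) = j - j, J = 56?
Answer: 8527699/1969 ≈ 4331.0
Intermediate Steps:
X(j) = 0 (X(j) = -(j - j)/3 = -⅓*0 = 0)
q = 480 (q = -2*(-240) = 480)
O = 941142/1969 (O = (4849 + 11063)/(0 - 7876) + 480 = 15912/(-7876) + 480 = 15912*(-1/7876) + 480 = -3978/1969 + 480 = 941142/1969 ≈ 477.98)
(-1429 - 1*(-5282)) + O = (-1429 - 1*(-5282)) + 941142/1969 = (-1429 + 5282) + 941142/1969 = 3853 + 941142/1969 = 8527699/1969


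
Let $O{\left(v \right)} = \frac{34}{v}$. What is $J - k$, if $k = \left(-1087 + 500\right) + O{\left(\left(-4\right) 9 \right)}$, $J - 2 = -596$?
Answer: $- \frac{109}{18} \approx -6.0556$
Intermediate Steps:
$J = -594$ ($J = 2 - 596 = -594$)
$k = - \frac{10583}{18}$ ($k = \left(-1087 + 500\right) + \frac{34}{\left(-4\right) 9} = -587 + \frac{34}{-36} = -587 + 34 \left(- \frac{1}{36}\right) = -587 - \frac{17}{18} = - \frac{10583}{18} \approx -587.94$)
$J - k = -594 - - \frac{10583}{18} = -594 + \frac{10583}{18} = - \frac{109}{18}$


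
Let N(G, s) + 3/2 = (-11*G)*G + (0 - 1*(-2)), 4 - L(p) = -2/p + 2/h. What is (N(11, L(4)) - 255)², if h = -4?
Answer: 10055241/4 ≈ 2.5138e+6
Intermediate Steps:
L(p) = 9/2 + 2/p (L(p) = 4 - (-2/p + 2/(-4)) = 4 - (-2/p + 2*(-¼)) = 4 - (-2/p - ½) = 4 - (-½ - 2/p) = 4 + (½ + 2/p) = 9/2 + 2/p)
N(G, s) = ½ - 11*G² (N(G, s) = -3/2 + ((-11*G)*G + (0 - 1*(-2))) = -3/2 + (-11*G² + (0 + 2)) = -3/2 + (-11*G² + 2) = -3/2 + (2 - 11*G²) = ½ - 11*G²)
(N(11, L(4)) - 255)² = ((½ - 11*11²) - 255)² = ((½ - 11*121) - 255)² = ((½ - 1331) - 255)² = (-2661/2 - 255)² = (-3171/2)² = 10055241/4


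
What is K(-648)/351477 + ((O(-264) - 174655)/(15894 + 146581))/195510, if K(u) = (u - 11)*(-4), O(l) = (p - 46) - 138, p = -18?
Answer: 29957882627/3997435790250 ≈ 0.0074943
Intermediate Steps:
O(l) = -202 (O(l) = (-18 - 46) - 138 = -64 - 138 = -202)
K(u) = 44 - 4*u (K(u) = (-11 + u)*(-4) = 44 - 4*u)
K(-648)/351477 + ((O(-264) - 174655)/(15894 + 146581))/195510 = (44 - 4*(-648))/351477 + ((-202 - 174655)/(15894 + 146581))/195510 = (44 + 2592)*(1/351477) - 174857/162475*(1/195510) = 2636*(1/351477) - 174857*1/162475*(1/195510) = 2636/351477 - 174857/162475*1/195510 = 2636/351477 - 9203/1671867750 = 29957882627/3997435790250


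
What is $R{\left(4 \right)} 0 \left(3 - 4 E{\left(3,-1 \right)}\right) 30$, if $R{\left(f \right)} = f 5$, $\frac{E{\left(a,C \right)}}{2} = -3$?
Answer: $0$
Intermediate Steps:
$E{\left(a,C \right)} = -6$ ($E{\left(a,C \right)} = 2 \left(-3\right) = -6$)
$R{\left(f \right)} = 5 f$
$R{\left(4 \right)} 0 \left(3 - 4 E{\left(3,-1 \right)}\right) 30 = 5 \cdot 4 \cdot 0 \left(3 - -24\right) 30 = 20 \cdot 0 \left(3 + 24\right) 30 = 20 \cdot 0 \cdot 27 \cdot 30 = 20 \cdot 0 \cdot 30 = 0 \cdot 30 = 0$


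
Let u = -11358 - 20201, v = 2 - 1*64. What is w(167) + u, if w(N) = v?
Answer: -31621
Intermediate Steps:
v = -62 (v = 2 - 64 = -62)
w(N) = -62
u = -31559
w(167) + u = -62 - 31559 = -31621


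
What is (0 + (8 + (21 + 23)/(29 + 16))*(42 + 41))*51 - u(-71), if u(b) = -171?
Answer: 572609/15 ≈ 38174.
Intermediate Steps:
(0 + (8 + (21 + 23)/(29 + 16))*(42 + 41))*51 - u(-71) = (0 + (8 + (21 + 23)/(29 + 16))*(42 + 41))*51 - 1*(-171) = (0 + (8 + 44/45)*83)*51 + 171 = (0 + (404/45)*83)*51 + 171 = (0 + 33532/45)*51 + 171 = (33532/45)*51 + 171 = 570044/15 + 171 = 572609/15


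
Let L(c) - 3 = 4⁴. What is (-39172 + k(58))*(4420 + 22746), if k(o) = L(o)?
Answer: -1057110558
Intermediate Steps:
L(c) = 259 (L(c) = 3 + 4⁴ = 3 + 256 = 259)
k(o) = 259
(-39172 + k(58))*(4420 + 22746) = (-39172 + 259)*(4420 + 22746) = -38913*27166 = -1057110558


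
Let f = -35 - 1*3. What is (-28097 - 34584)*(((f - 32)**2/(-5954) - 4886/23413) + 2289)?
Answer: -59147326845733/412429 ≈ -1.4341e+8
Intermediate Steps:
f = -38 (f = -35 - 3 = -38)
(-28097 - 34584)*(((f - 32)**2/(-5954) - 4886/23413) + 2289) = (-28097 - 34584)*(((-38 - 32)**2/(-5954) - 4886/23413) + 2289) = -62681*(((-70)**2*(-1/5954) - 4886*1/23413) + 2289) = -62681*((4900*(-1/5954) - 4886/23413) + 2289) = -62681*((-2450/2977 - 4886/23413) + 2289) = -62681*(-425488/412429 + 2289) = -62681*943624493/412429 = -59147326845733/412429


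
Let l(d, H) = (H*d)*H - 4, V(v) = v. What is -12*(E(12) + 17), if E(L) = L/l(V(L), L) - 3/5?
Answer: -424284/2155 ≈ -196.88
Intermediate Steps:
l(d, H) = -4 + d*H² (l(d, H) = d*H² - 4 = -4 + d*H²)
E(L) = -⅗ + L/(-4 + L³) (E(L) = L/(-4 + L*L²) - 3/5 = L/(-4 + L³) - 3*⅕ = L/(-4 + L³) - ⅗ = -⅗ + L/(-4 + L³))
-12*(E(12) + 17) = -12*((12 - 3*12³ + 5*12)/(5*(-4 + 12³)) + 17) = -12*((12 - 3*1728 + 60)/(5*(-4 + 1728)) + 17) = -12*((⅕)*(12 - 5184 + 60)/1724 + 17) = -12*((⅕)*(1/1724)*(-5112) + 17) = -12*(-1278/2155 + 17) = -12*35357/2155 = -424284/2155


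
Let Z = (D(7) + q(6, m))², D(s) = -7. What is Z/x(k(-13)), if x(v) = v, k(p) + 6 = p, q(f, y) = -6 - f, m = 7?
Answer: -19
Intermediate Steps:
k(p) = -6 + p
Z = 361 (Z = (-7 + (-6 - 1*6))² = (-7 + (-6 - 6))² = (-7 - 12)² = (-19)² = 361)
Z/x(k(-13)) = 361/(-6 - 13) = 361/(-19) = 361*(-1/19) = -19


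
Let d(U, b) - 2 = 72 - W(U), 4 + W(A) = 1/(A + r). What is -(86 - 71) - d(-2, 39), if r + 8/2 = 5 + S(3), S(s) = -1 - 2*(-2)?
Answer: -185/2 ≈ -92.500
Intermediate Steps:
S(s) = 3 (S(s) = -1 + 4 = 3)
r = 4 (r = -4 + (5 + 3) = -4 + 8 = 4)
W(A) = -4 + 1/(4 + A) (W(A) = -4 + 1/(A + 4) = -4 + 1/(4 + A))
d(U, b) = 74 - (-15 - 4*U)/(4 + U) (d(U, b) = 2 + (72 - (-15 - 4*U)/(4 + U)) = 74 - (-15 - 4*U)/(4 + U))
-(86 - 71) - d(-2, 39) = -(86 - 71) - (311 + 78*(-2))/(4 - 2) = -1*15 - (311 - 156)/2 = -15 - 155/2 = -185/2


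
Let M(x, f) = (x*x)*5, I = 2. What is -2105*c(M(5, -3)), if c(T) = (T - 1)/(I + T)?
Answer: -261020/127 ≈ -2055.3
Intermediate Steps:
M(x, f) = 5*x**2 (M(x, f) = x**2*5 = 5*x**2)
c(T) = (-1 + T)/(2 + T) (c(T) = (T - 1)/(2 + T) = (-1 + T)/(2 + T))
-2105*c(M(5, -3)) = -2105*(-1 + 5*5**2)/(2 + 5*5**2) = -2105*(-1 + 5*25)/(2 + 5*25) = -2105*(-1 + 125)/(2 + 125) = -2105*124/127 = -261020/127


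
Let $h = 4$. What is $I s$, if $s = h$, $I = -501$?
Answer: $-2004$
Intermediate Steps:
$s = 4$
$I s = \left(-501\right) 4 = -2004$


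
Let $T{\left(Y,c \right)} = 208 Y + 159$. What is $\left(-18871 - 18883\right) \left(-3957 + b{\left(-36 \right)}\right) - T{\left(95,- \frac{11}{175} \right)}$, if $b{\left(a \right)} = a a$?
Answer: $100443475$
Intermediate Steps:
$b{\left(a \right)} = a^{2}$
$T{\left(Y,c \right)} = 159 + 208 Y$
$\left(-18871 - 18883\right) \left(-3957 + b{\left(-36 \right)}\right) - T{\left(95,- \frac{11}{175} \right)} = \left(-18871 - 18883\right) \left(-3957 + \left(-36\right)^{2}\right) - \left(159 + 208 \cdot 95\right) = - 37754 \left(-3957 + 1296\right) - \left(159 + 19760\right) = \left(-37754\right) \left(-2661\right) - 19919 = 100463394 - 19919 = 100443475$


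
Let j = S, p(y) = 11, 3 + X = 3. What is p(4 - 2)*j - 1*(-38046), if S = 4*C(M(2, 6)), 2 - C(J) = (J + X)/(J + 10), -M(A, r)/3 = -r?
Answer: 266740/7 ≈ 38106.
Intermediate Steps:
X = 0 (X = -3 + 3 = 0)
M(A, r) = 3*r (M(A, r) = -(-3)*r = 3*r)
C(J) = 2 - J/(10 + J) (C(J) = 2 - (J + 0)/(J + 10) = 2 - J/(10 + J))
S = 38/7 (S = 4*((20 + 3*6)/(10 + 3*6)) = 4*((20 + 18)/(10 + 18)) = 4*(38/28) = 4*((1/28)*38) = 4*(19/14) = 38/7 ≈ 5.4286)
j = 38/7 ≈ 5.4286
p(4 - 2)*j - 1*(-38046) = 11*(38/7) - 1*(-38046) = 418/7 + 38046 = 266740/7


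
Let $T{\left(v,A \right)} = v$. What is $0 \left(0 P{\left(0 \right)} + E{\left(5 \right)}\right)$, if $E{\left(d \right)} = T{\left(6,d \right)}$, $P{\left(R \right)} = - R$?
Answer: $0$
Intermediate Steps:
$E{\left(d \right)} = 6$
$0 \left(0 P{\left(0 \right)} + E{\left(5 \right)}\right) = 0 \left(0 \left(\left(-1\right) 0\right) + 6\right) = 0 \left(0 \cdot 0 + 6\right) = 0 \left(0 + 6\right) = 0 \cdot 6 = 0$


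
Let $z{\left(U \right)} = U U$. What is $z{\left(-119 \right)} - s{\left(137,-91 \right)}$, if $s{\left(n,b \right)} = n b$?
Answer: $26628$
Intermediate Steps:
$z{\left(U \right)} = U^{2}$
$s{\left(n,b \right)} = b n$
$z{\left(-119 \right)} - s{\left(137,-91 \right)} = \left(-119\right)^{2} - \left(-91\right) 137 = 14161 - -12467 = 14161 + 12467 = 26628$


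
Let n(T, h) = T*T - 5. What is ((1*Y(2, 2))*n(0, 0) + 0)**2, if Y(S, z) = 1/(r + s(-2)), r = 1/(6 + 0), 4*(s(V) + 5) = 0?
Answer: 900/841 ≈ 1.0702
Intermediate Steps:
s(V) = -5 (s(V) = -5 + (1/4)*0 = -5 + 0 = -5)
r = 1/6 ≈ 0.16667
Y(S, z) = -6/29 (Y(S, z) = 1/(1/6 - 5) = 1/(-29/6) = -6/29)
n(T, h) = -5 + T**2 (n(T, h) = T**2 - 5 = -5 + T**2)
((1*Y(2, 2))*n(0, 0) + 0)**2 = ((1*(-6/29))*(-5 + 0**2) + 0)**2 = (-6*(-5 + 0)/29 + 0)**2 = (-6/29*(-5) + 0)**2 = (30/29 + 0)**2 = (30/29)**2 = 900/841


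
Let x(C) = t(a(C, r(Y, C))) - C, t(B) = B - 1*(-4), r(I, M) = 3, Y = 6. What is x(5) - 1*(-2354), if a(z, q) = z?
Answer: 2358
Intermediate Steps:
t(B) = 4 + B (t(B) = B + 4 = 4 + B)
x(C) = 4 (x(C) = (4 + C) - C = 4)
x(5) - 1*(-2354) = 4 - 1*(-2354) = 4 + 2354 = 2358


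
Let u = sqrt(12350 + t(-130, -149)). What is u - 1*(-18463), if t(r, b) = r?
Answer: 18463 + 2*sqrt(3055) ≈ 18574.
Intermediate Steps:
u = 2*sqrt(3055) (u = sqrt(12350 - 130) = sqrt(12220) = 2*sqrt(3055) ≈ 110.54)
u - 1*(-18463) = 2*sqrt(3055) - 1*(-18463) = 2*sqrt(3055) + 18463 = 18463 + 2*sqrt(3055)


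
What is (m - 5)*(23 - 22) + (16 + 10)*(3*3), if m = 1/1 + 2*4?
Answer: 238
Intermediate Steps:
m = 9 (m = 1 + 8 = 9)
(m - 5)*(23 - 22) + (16 + 10)*(3*3) = (9 - 5)*(23 - 22) + (16 + 10)*(3*3) = 4*1 + 26*9 = 4 + 234 = 238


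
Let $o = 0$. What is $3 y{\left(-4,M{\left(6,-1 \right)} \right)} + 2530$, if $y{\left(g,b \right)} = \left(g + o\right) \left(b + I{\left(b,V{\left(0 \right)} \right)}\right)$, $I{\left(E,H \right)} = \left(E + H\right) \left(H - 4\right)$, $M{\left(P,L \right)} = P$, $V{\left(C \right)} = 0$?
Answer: $2746$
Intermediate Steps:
$I{\left(E,H \right)} = \left(-4 + H\right) \left(E + H\right)$ ($I{\left(E,H \right)} = \left(E + H\right) \left(-4 + H\right) = \left(-4 + H\right) \left(E + H\right)$)
$y{\left(g,b \right)} = - 3 b g$ ($y{\left(g,b \right)} = \left(g + 0\right) \left(b + \left(0^{2} - 4 b - 0 + b 0\right)\right) = g \left(b + \left(0 - 4 b + 0 + 0\right)\right) = g \left(b - 4 b\right) = g \left(- 3 b\right) = - 3 b g$)
$3 y{\left(-4,M{\left(6,-1 \right)} \right)} + 2530 = 3 \left(\left(-3\right) 6 \left(-4\right)\right) + 2530 = 3 \cdot 72 + 2530 = 216 + 2530 = 2746$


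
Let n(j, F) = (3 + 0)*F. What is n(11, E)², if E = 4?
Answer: 144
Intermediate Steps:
n(j, F) = 3*F
n(11, E)² = (3*4)² = 12² = 144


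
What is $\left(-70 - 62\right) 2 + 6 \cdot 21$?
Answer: $-138$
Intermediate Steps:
$\left(-70 - 62\right) 2 + 6 \cdot 21 = \left(-70 - 62\right) 2 + 126 = \left(-132\right) 2 + 126 = -264 + 126 = -138$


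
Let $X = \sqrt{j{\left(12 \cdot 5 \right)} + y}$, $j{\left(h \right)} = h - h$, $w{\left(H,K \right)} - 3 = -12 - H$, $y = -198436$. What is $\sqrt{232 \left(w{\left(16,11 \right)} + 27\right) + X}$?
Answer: $\sqrt{464 + 2 i \sqrt{49609}} \approx 23.529 + 9.4663 i$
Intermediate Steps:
$w{\left(H,K \right)} = -9 - H$ ($w{\left(H,K \right)} = 3 - \left(12 + H\right) = -9 - H$)
$j{\left(h \right)} = 0$
$X = 2 i \sqrt{49609}$ ($X = \sqrt{0 - 198436} = \sqrt{-198436} = 2 i \sqrt{49609} \approx 445.46 i$)
$\sqrt{232 \left(w{\left(16,11 \right)} + 27\right) + X} = \sqrt{232 \left(\left(-9 - 16\right) + 27\right) + 2 i \sqrt{49609}} = \sqrt{232 \left(-25 + 27\right) + 2 i \sqrt{49609}} = \sqrt{232 \cdot 2 + 2 i \sqrt{49609}} = \sqrt{464 + 2 i \sqrt{49609}}$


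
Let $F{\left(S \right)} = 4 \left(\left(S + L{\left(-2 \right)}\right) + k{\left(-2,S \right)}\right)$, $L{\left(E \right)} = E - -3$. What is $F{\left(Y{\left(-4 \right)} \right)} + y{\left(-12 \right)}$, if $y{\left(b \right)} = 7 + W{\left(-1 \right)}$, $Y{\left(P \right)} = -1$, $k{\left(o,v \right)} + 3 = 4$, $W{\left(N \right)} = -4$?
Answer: $7$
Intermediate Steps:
$k{\left(o,v \right)} = 1$ ($k{\left(o,v \right)} = -3 + 4 = 1$)
$L{\left(E \right)} = 3 + E$ ($L{\left(E \right)} = E + 3 = 3 + E$)
$y{\left(b \right)} = 3$ ($y{\left(b \right)} = 7 - 4 = 3$)
$F{\left(S \right)} = 8 + 4 S$ ($F{\left(S \right)} = 4 \left(\left(S + \left(3 - 2\right)\right) + 1\right) = 4 \left(\left(S + 1\right) + 1\right) = 4 \left(\left(1 + S\right) + 1\right) = 4 \left(2 + S\right) = 8 + 4 S$)
$F{\left(Y{\left(-4 \right)} \right)} + y{\left(-12 \right)} = \left(8 + 4 \left(-1\right)\right) + 3 = \left(8 - 4\right) + 3 = 4 + 3 = 7$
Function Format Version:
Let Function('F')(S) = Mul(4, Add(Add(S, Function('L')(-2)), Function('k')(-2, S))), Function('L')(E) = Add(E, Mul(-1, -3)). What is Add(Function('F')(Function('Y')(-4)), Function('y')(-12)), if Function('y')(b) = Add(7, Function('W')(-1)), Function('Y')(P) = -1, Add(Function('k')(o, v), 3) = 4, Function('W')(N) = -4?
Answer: 7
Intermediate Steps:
Function('k')(o, v) = 1 (Function('k')(o, v) = Add(-3, 4) = 1)
Function('L')(E) = Add(3, E) (Function('L')(E) = Add(E, 3) = Add(3, E))
Function('y')(b) = 3 (Function('y')(b) = Add(7, -4) = 3)
Function('F')(S) = Add(8, Mul(4, S)) (Function('F')(S) = Mul(4, Add(Add(S, Add(3, -2)), 1)) = Mul(4, Add(Add(S, 1), 1)) = Mul(4, Add(Add(1, S), 1)) = Mul(4, Add(2, S)) = Add(8, Mul(4, S)))
Add(Function('F')(Function('Y')(-4)), Function('y')(-12)) = Add(Add(8, Mul(4, -1)), 3) = Add(Add(8, -4), 3) = Add(4, 3) = 7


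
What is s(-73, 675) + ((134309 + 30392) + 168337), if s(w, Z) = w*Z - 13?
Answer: 283750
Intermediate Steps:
s(w, Z) = -13 + Z*w (s(w, Z) = Z*w - 13 = -13 + Z*w)
s(-73, 675) + ((134309 + 30392) + 168337) = (-13 + 675*(-73)) + ((134309 + 30392) + 168337) = (-13 - 49275) + (164701 + 168337) = -49288 + 333038 = 283750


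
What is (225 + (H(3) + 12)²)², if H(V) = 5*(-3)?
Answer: 54756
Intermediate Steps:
H(V) = -15
(225 + (H(3) + 12)²)² = (225 + (-15 + 12)²)² = (225 + (-3)²)² = (225 + 9)² = 234² = 54756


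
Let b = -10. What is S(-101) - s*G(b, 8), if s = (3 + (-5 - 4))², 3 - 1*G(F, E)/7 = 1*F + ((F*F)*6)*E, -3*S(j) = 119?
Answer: 3618853/3 ≈ 1.2063e+6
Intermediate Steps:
S(j) = -119/3 (S(j) = -⅓*119 = -119/3)
G(F, E) = 21 - 7*F - 42*E*F² (G(F, E) = 21 - 7*(1*F + ((F*F)*6)*E) = 21 - 7*(F + (F²*6)*E) = 21 - 7*(F + (6*F²)*E) = 21 - 7*(F + 6*E*F²) = 21 + (-7*F - 42*E*F²) = 21 - 7*F - 42*E*F²)
s = 36 (s = (3 - 9)² = (-6)² = 36)
S(-101) - s*G(b, 8) = -119/3 - 36*(21 - 7*(-10) - 42*8*(-10)²) = -119/3 - 36*(21 + 70 - 42*8*100) = -119/3 - 36*(21 + 70 - 33600) = -119/3 - 36*(-33509) = -119/3 - 1*(-1206324) = -119/3 + 1206324 = 3618853/3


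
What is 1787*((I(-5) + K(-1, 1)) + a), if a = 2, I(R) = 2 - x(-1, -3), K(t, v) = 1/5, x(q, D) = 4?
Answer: 1787/5 ≈ 357.40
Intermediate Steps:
K(t, v) = 1/5 (K(t, v) = 1*(1/5) = 1/5)
I(R) = -2 (I(R) = 2 - 1*4 = 2 - 4 = -2)
1787*((I(-5) + K(-1, 1)) + a) = 1787*((-2 + 1/5) + 2) = 1787*(-9/5 + 2) = 1787*(1/5) = 1787/5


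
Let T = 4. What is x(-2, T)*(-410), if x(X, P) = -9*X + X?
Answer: -6560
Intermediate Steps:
x(X, P) = -8*X
x(-2, T)*(-410) = -8*(-2)*(-410) = 16*(-410) = -6560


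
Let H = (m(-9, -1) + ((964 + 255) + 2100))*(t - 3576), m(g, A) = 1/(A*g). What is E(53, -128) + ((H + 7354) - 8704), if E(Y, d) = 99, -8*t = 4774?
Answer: -124659647/9 ≈ -1.3851e+7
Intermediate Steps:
t = -2387/4 (t = -⅛*4774 = -2387/4 ≈ -596.75)
m(g, A) = 1/(A*g)
H = -124648388/9 (H = (1/(-1*(-9)) + ((964 + 255) + 2100))*(-2387/4 - 3576) = (-1*(-⅑) + (1219 + 2100))*(-16691/4) = (⅑ + 3319)*(-16691/4) = (29872/9)*(-16691/4) = -124648388/9 ≈ -1.3850e+7)
E(53, -128) + ((H + 7354) - 8704) = 99 + ((-124648388/9 + 7354) - 8704) = 99 + (-124582202/9 - 8704) = 99 - 124660538/9 = -124659647/9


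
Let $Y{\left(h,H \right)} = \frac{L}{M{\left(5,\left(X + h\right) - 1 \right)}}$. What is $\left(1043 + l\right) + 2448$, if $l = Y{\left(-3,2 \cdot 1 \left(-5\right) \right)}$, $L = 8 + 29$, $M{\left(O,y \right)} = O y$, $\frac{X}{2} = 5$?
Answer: $\frac{104767}{30} \approx 3492.2$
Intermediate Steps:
$X = 10$ ($X = 2 \cdot 5 = 10$)
$L = 37$
$Y{\left(h,H \right)} = \frac{37}{45 + 5 h}$ ($Y{\left(h,H \right)} = \frac{37}{5 \left(\left(10 + h\right) - 1\right)} = \frac{37}{5 \left(9 + h\right)} = \frac{37}{45 + 5 h}$)
$l = \frac{37}{30}$ ($l = \frac{37}{5 \left(9 - 3\right)} = \frac{37}{5 \cdot 6} = \frac{37}{5} \cdot \frac{1}{6} = \frac{37}{30} \approx 1.2333$)
$\left(1043 + l\right) + 2448 = \left(1043 + \frac{37}{30}\right) + 2448 = \frac{31327}{30} + 2448 = \frac{104767}{30}$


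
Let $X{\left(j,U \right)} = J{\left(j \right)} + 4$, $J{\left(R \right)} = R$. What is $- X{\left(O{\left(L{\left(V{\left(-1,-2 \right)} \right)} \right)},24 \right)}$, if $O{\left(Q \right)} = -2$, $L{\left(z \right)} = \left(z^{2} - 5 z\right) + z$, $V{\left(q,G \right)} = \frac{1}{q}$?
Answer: $-2$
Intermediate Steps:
$L{\left(z \right)} = z^{2} - 4 z$
$X{\left(j,U \right)} = 4 + j$ ($X{\left(j,U \right)} = j + 4 = 4 + j$)
$- X{\left(O{\left(L{\left(V{\left(-1,-2 \right)} \right)} \right)},24 \right)} = - (4 - 2) = \left(-1\right) 2 = -2$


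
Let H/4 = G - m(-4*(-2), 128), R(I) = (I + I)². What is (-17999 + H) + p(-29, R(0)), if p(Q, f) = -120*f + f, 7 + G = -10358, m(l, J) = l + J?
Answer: -60003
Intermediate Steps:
R(I) = 4*I² (R(I) = (2*I)² = 4*I²)
m(l, J) = J + l
G = -10365 (G = -7 - 10358 = -10365)
p(Q, f) = -119*f
H = -42004 (H = 4*(-10365 - (128 - 4*(-2))) = 4*(-10365 - (128 + 8)) = 4*(-10365 - 1*136) = 4*(-10365 - 136) = 4*(-10501) = -42004)
(-17999 + H) + p(-29, R(0)) = (-17999 - 42004) - 476*0² = -60003 - 476*0 = -60003 - 119*0 = -60003 + 0 = -60003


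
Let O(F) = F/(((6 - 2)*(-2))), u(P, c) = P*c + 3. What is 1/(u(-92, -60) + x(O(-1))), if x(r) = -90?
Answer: 1/5433 ≈ 0.00018406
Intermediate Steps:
u(P, c) = 3 + P*c
O(F) = -F/8 (O(F) = F/((4*(-2))) = F/(-8) = F*(-1/8) = -F/8)
1/(u(-92, -60) + x(O(-1))) = 1/((3 - 92*(-60)) - 90) = 1/((3 + 5520) - 90) = 1/(5523 - 90) = 1/5433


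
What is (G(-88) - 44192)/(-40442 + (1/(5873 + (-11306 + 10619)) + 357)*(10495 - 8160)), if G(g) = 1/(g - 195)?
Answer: -745492686/13380024637 ≈ -0.055717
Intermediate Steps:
G(g) = 1/(-195 + g)
(G(-88) - 44192)/(-40442 + (1/(5873 + (-11306 + 10619)) + 357)*(10495 - 8160)) = (1/(-195 - 88) - 44192)/(-40442 + (1/(5873 + (-11306 + 10619)) + 357)*(10495 - 8160)) = (1/(-283) - 44192)/(-40442 + (1/(5873 - 687) + 357)*2335) = (-1/283 - 44192)/(-40442 + (1/5186 + 357)*2335) = -12506337/(283*(-40442 + (1/5186 + 357)*2335)) = -12506337/(283*(-40442 + (1851403/5186)*2335)) = -12506337/(283*(-40442 + 4323026005/5186)) = -12506337/(283*4113293793/5186) = -12506337/283*5186/4113293793 = -745492686/13380024637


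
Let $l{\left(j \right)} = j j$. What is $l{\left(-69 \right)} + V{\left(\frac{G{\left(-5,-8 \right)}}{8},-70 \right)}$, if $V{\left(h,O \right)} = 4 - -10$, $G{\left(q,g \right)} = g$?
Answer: $4775$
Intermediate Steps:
$V{\left(h,O \right)} = 14$ ($V{\left(h,O \right)} = 4 + 10 = 14$)
$l{\left(j \right)} = j^{2}$
$l{\left(-69 \right)} + V{\left(\frac{G{\left(-5,-8 \right)}}{8},-70 \right)} = \left(-69\right)^{2} + 14 = 4761 + 14 = 4775$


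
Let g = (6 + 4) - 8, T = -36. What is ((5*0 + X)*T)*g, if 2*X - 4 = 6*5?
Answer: -1224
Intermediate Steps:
X = 17 (X = 2 + (6*5)/2 = 2 + (½)*30 = 2 + 15 = 17)
g = 2 (g = 10 - 8 = 2)
((5*0 + X)*T)*g = ((5*0 + 17)*(-36))*2 = ((0 + 17)*(-36))*2 = (17*(-36))*2 = -612*2 = -1224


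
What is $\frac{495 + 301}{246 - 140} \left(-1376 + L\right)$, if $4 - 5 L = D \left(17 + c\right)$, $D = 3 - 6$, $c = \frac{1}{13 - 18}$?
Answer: $- \frac{13582944}{1325} \approx -10251.0$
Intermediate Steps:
$c = - \frac{1}{5}$ ($c = \frac{1}{-5} = - \frac{1}{5} \approx -0.2$)
$D = -3$
$L = \frac{272}{25}$ ($L = \frac{4}{5} - \frac{\left(-3\right) \left(17 - \frac{1}{5}\right)}{5} = \frac{4}{5} - \frac{\left(-3\right) \frac{84}{5}}{5} = \frac{4}{5} - - \frac{252}{25} = \frac{4}{5} + \frac{252}{25} = \frac{272}{25} \approx 10.88$)
$\frac{495 + 301}{246 - 140} \left(-1376 + L\right) = \frac{495 + 301}{246 - 140} \left(-1376 + \frac{272}{25}\right) = \frac{796}{106} \left(- \frac{34128}{25}\right) = 796 \cdot \frac{1}{106} \left(- \frac{34128}{25}\right) = \frac{398}{53} \left(- \frac{34128}{25}\right) = - \frac{13582944}{1325}$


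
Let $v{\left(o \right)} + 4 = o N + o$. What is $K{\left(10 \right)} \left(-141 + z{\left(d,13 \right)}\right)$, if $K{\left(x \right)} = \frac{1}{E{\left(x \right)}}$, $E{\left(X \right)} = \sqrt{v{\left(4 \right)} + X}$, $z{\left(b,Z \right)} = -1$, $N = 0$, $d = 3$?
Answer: $- \frac{71 \sqrt{10}}{5} \approx -44.904$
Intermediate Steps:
$v{\left(o \right)} = -4 + o$ ($v{\left(o \right)} = -4 + \left(o 0 + o\right) = -4 + \left(0 + o\right) = -4 + o$)
$E{\left(X \right)} = \sqrt{X}$ ($E{\left(X \right)} = \sqrt{\left(-4 + 4\right) + X} = \sqrt{0 + X} = \sqrt{X}$)
$K{\left(x \right)} = \frac{1}{\sqrt{x}}$
$K{\left(10 \right)} \left(-141 + z{\left(d,13 \right)}\right) = \frac{-141 - 1}{\sqrt{10}} = \frac{\sqrt{10}}{10} \left(-142\right) = - \frac{71 \sqrt{10}}{5}$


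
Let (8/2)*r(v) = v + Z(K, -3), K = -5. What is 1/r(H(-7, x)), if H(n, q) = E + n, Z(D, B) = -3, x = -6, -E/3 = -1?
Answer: -4/7 ≈ -0.57143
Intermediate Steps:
E = 3 (E = -3*(-1) = 3)
H(n, q) = 3 + n
r(v) = -¾ + v/4 (r(v) = (v - 3)/4 = (-3 + v)/4 = -¾ + v/4)
1/r(H(-7, x)) = 1/(-¾ + (3 - 7)/4) = 1/(-¾ + (¼)*(-4)) = 1/(-¾ - 1) = 1/(-7/4) = -4/7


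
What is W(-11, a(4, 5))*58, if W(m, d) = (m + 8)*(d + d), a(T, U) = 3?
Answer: -1044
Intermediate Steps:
W(m, d) = 2*d*(8 + m) (W(m, d) = (8 + m)*(2*d) = 2*d*(8 + m))
W(-11, a(4, 5))*58 = (2*3*(8 - 11))*58 = (2*3*(-3))*58 = -18*58 = -1044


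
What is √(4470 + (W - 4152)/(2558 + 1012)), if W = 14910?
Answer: √1583558585/595 ≈ 66.881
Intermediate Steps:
√(4470 + (W - 4152)/(2558 + 1012)) = √(4470 + (14910 - 4152)/(2558 + 1012)) = √(4470 + 10758/3570) = √(4470 + 10758*(1/3570)) = √(4470 + 1793/595) = √(2661443/595) = √1583558585/595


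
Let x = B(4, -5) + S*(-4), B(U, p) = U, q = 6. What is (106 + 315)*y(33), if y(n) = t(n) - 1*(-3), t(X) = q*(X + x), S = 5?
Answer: 44205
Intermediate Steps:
x = -16 (x = 4 + 5*(-4) = 4 - 20 = -16)
t(X) = -96 + 6*X (t(X) = 6*(X - 16) = 6*(-16 + X) = -96 + 6*X)
y(n) = -93 + 6*n (y(n) = (-96 + 6*n) - 1*(-3) = (-96 + 6*n) + 3 = -93 + 6*n)
(106 + 315)*y(33) = (106 + 315)*(-93 + 6*33) = 421*(-93 + 198) = 421*105 = 44205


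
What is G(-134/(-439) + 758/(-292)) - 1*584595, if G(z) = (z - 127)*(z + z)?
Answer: -1199553429751875/2054020418 ≈ -5.8400e+5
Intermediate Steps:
G(z) = 2*z*(-127 + z) (G(z) = (-127 + z)*(2*z) = 2*z*(-127 + z))
G(-134/(-439) + 758/(-292)) - 1*584595 = 2*(-134/(-439) + 758/(-292))*(-127 + (-134/(-439) + 758/(-292))) - 1*584595 = 2*(-134*(-1/439) + 758*(-1/292))*(-127 + (-134*(-1/439) + 758*(-1/292))) - 584595 = 2*(134/439 - 379/146)*(-127 + (134/439 - 379/146)) - 584595 = 2*(-146817/64094)*(-127 - 146817/64094) - 584595 = 2*(-146817/64094)*(-8286755/64094) - 584595 = 1216636508835/2054020418 - 584595 = -1199553429751875/2054020418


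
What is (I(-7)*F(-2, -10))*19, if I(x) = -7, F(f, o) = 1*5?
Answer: -665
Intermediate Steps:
F(f, o) = 5
(I(-7)*F(-2, -10))*19 = -7*5*19 = -35*19 = -665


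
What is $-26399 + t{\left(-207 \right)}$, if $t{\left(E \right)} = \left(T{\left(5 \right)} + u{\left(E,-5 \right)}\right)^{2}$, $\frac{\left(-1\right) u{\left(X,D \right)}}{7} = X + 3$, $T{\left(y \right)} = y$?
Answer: $2027090$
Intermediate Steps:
$u{\left(X,D \right)} = -21 - 7 X$ ($u{\left(X,D \right)} = - 7 \left(X + 3\right) = - 7 \left(3 + X\right) = -21 - 7 X$)
$t{\left(E \right)} = \left(-16 - 7 E\right)^{2}$ ($t{\left(E \right)} = \left(5 - \left(21 + 7 E\right)\right)^{2} = \left(-16 - 7 E\right)^{2}$)
$-26399 + t{\left(-207 \right)} = -26399 + \left(16 + 7 \left(-207\right)\right)^{2} = -26399 + \left(16 - 1449\right)^{2} = -26399 + \left(-1433\right)^{2} = -26399 + 2053489 = 2027090$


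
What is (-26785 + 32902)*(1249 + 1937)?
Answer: 19488762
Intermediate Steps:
(-26785 + 32902)*(1249 + 1937) = 6117*3186 = 19488762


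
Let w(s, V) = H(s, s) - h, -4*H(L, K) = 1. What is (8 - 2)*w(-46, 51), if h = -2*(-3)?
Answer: -75/2 ≈ -37.500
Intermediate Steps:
H(L, K) = -¼ (H(L, K) = -¼*1 = -¼)
h = 6
w(s, V) = -25/4 (w(s, V) = -¼ - 1*6 = -¼ - 6 = -25/4)
(8 - 2)*w(-46, 51) = (8 - 2)*(-25/4) = 6*(-25/4) = -75/2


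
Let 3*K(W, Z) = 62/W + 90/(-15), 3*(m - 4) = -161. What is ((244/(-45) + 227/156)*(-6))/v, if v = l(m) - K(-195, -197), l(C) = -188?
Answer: -27849/217496 ≈ -0.12804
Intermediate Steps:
m = -149/3 (m = 4 + (⅓)*(-161) = 4 - 161/3 = -149/3 ≈ -49.667)
K(W, Z) = -2 + 62/(3*W) (K(W, Z) = (62/W + 90/(-15))/3 = (62/W + 90*(-1/15))/3 = (62/W - 6)/3 = (-6 + 62/W)/3 = -2 + 62/(3*W))
v = -108748/585 (v = -188 - (-2 + (62/3)/(-195)) = -188 - (-2 + (62/3)*(-1/195)) = -188 - (-2 - 62/585) = -188 - 1*(-1232/585) = -188 + 1232/585 = -108748/585 ≈ -185.89)
((244/(-45) + 227/156)*(-6))/v = ((244/(-45) + 227/156)*(-6))/(-108748/585) = ((244*(-1/45) + 227*(1/156))*(-6))*(-585/108748) = ((-244/45 + 227/156)*(-6))*(-585/108748) = -9283/2340*(-6)*(-585/108748) = (9283/390)*(-585/108748) = -27849/217496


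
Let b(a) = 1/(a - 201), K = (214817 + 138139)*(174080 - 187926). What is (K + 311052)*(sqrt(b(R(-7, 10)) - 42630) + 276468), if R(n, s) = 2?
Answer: -1351021075718832 - 4886717724*I*sqrt(1688190829)/199 ≈ -1.351e+15 - 1.009e+12*I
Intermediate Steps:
K = -4887028776 (K = 352956*(-13846) = -4887028776)
b(a) = 1/(-201 + a)
(K + 311052)*(sqrt(b(R(-7, 10)) - 42630) + 276468) = (-4887028776 + 311052)*(sqrt(1/(-201 + 2) - 42630) + 276468) = -4886717724*(sqrt(1/(-199) - 42630) + 276468) = -4886717724*(sqrt(-1/199 - 42630) + 276468) = -4886717724*(sqrt(-8483371/199) + 276468) = -4886717724*(I*sqrt(1688190829)/199 + 276468) = -4886717724*(276468 + I*sqrt(1688190829)/199) = -1351021075718832 - 4886717724*I*sqrt(1688190829)/199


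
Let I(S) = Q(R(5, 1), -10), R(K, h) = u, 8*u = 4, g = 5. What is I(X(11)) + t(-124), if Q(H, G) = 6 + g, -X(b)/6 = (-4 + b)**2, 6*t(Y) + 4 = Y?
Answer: -31/3 ≈ -10.333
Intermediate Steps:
u = 1/2 (u = (1/8)*4 = 1/2 ≈ 0.50000)
t(Y) = -2/3 + Y/6
X(b) = -6*(-4 + b)**2
R(K, h) = 1/2
Q(H, G) = 11 (Q(H, G) = 6 + 5 = 11)
I(S) = 11
I(X(11)) + t(-124) = 11 + (-2/3 + (1/6)*(-124)) = 11 + (-2/3 - 62/3) = 11 - 64/3 = -31/3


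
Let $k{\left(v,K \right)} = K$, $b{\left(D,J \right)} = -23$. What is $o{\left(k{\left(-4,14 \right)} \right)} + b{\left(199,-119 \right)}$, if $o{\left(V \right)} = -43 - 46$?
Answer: $-112$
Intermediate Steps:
$o{\left(V \right)} = -89$ ($o{\left(V \right)} = -43 - 46 = -89$)
$o{\left(k{\left(-4,14 \right)} \right)} + b{\left(199,-119 \right)} = -89 - 23 = -112$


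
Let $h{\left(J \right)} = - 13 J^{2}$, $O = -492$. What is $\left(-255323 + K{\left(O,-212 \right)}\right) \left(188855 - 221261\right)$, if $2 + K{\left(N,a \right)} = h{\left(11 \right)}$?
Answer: $8325036588$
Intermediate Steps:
$K{\left(N,a \right)} = -1575$ ($K{\left(N,a \right)} = -2 - 13 \cdot 11^{2} = -2 - 1573 = -1575$)
$\left(-255323 + K{\left(O,-212 \right)}\right) \left(188855 - 221261\right) = \left(-255323 - 1575\right) \left(188855 - 221261\right) = \left(-256898\right) \left(-32406\right) = 8325036588$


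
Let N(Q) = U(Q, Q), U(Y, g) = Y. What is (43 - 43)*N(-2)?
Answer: 0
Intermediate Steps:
N(Q) = Q
(43 - 43)*N(-2) = (43 - 43)*(-2) = 0*(-2) = 0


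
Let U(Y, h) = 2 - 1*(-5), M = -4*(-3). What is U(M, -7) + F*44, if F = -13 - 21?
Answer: -1489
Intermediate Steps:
F = -34
M = 12
U(Y, h) = 7 (U(Y, h) = 2 + 5 = 7)
U(M, -7) + F*44 = 7 - 34*44 = 7 - 1496 = -1489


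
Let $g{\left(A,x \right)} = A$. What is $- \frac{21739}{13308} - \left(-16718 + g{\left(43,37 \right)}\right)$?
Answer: $\frac{221889161}{13308} \approx 16673.0$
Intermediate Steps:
$- \frac{21739}{13308} - \left(-16718 + g{\left(43,37 \right)}\right) = - \frac{21739}{13308} - \left(-16718 + 43\right) = \left(-21739\right) \frac{1}{13308} - -16675 = - \frac{21739}{13308} + 16675 = \frac{221889161}{13308}$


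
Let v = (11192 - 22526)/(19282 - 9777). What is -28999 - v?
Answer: -275624161/9505 ≈ -28998.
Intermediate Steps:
v = -11334/9505 ≈ -1.1924
-28999 - v = -28999 - 1*(-11334/9505) = -28999 + 11334/9505 = -275624161/9505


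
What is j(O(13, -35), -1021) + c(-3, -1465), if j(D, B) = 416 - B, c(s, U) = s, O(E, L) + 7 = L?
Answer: 1434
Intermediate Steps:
O(E, L) = -7 + L
j(O(13, -35), -1021) + c(-3, -1465) = (416 - 1*(-1021)) - 3 = (416 + 1021) - 3 = 1437 - 3 = 1434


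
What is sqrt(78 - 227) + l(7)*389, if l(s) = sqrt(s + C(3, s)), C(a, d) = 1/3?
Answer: 389*sqrt(66)/3 + I*sqrt(149) ≈ 1053.4 + 12.207*I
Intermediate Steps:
C(a, d) = 1/3
l(s) = sqrt(1/3 + s) (l(s) = sqrt(s + 1/3) = sqrt(1/3 + s))
sqrt(78 - 227) + l(7)*389 = sqrt(78 - 227) + (sqrt(3 + 9*7)/3)*389 = sqrt(-149) + (sqrt(3 + 63)/3)*389 = I*sqrt(149) + (sqrt(66)/3)*389 = I*sqrt(149) + 389*sqrt(66)/3 = 389*sqrt(66)/3 + I*sqrt(149)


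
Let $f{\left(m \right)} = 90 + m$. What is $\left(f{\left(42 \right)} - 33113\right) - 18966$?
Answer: $-51947$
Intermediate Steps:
$\left(f{\left(42 \right)} - 33113\right) - 18966 = \left(\left(90 + 42\right) - 33113\right) - 18966 = \left(132 - 33113\right) - 18966 = -32981 - 18966 = -51947$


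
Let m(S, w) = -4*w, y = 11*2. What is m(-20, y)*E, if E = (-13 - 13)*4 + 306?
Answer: -17776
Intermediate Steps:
y = 22
E = 202 (E = -26*4 + 306 = -104 + 306 = 202)
m(-20, y)*E = -4*22*202 = -88*202 = -17776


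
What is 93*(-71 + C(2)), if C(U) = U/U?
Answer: -6510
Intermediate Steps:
C(U) = 1
93*(-71 + C(2)) = 93*(-71 + 1) = 93*(-70) = -6510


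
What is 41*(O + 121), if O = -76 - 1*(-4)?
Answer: 2009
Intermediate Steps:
O = -72 (O = -76 + 4 = -72)
41*(O + 121) = 41*(-72 + 121) = 41*49 = 2009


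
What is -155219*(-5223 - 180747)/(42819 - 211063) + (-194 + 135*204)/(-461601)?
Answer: -6662307404282927/38830799322 ≈ -1.7157e+5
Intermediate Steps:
-155219*(-5223 - 180747)/(42819 - 211063) + (-194 + 135*204)/(-461601) = -155219/((-168244/(-185970))) + (-194 + 27540)*(-1/461601) = -155219/((-168244*(-1/185970))) + 27346*(-1/461601) = -155219/84122/92985 - 27346/461601 = -155219*92985/84122 - 27346/461601 = -14433038715/84122 - 27346/461601 = -6662307404282927/38830799322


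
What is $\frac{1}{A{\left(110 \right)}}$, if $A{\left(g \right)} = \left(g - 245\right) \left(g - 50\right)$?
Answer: $- \frac{1}{8100} \approx -0.00012346$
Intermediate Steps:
$A{\left(g \right)} = \left(-245 + g\right) \left(-50 + g\right)$
$\frac{1}{A{\left(110 \right)}} = \frac{1}{12250 + 110^{2} - 32450} = \frac{1}{12250 + 12100 - 32450} = \frac{1}{-8100} = - \frac{1}{8100}$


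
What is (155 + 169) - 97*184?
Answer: -17524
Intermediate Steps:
(155 + 169) - 97*184 = 324 - 17848 = -17524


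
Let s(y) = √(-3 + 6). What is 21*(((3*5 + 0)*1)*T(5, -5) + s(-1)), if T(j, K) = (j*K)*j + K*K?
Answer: -31500 + 21*√3 ≈ -31464.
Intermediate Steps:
s(y) = √3
T(j, K) = K² + K*j² (T(j, K) = (K*j)*j + K² = K*j² + K² = K² + K*j²)
21*(((3*5 + 0)*1)*T(5, -5) + s(-1)) = 21*(((3*5 + 0)*1)*(-5*(-5 + 5²)) + √3) = 21*(((15 + 0)*1)*(-5*(-5 + 25)) + √3) = 21*((15*1)*(-5*20) + √3) = 21*(15*(-100) + √3) = 21*(-1500 + √3) = -31500 + 21*√3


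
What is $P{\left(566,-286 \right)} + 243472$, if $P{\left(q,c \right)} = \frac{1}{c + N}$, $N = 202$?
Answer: $\frac{20451647}{84} \approx 2.4347 \cdot 10^{5}$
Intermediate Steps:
$P{\left(q,c \right)} = \frac{1}{202 + c}$ ($P{\left(q,c \right)} = \frac{1}{c + 202} = \frac{1}{202 + c}$)
$P{\left(566,-286 \right)} + 243472 = \frac{1}{202 - 286} + 243472 = \frac{1}{-84} + 243472 = - \frac{1}{84} + 243472 = \frac{20451647}{84}$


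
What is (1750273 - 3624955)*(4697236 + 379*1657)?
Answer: -9983129698998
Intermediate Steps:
(1750273 - 3624955)*(4697236 + 379*1657) = -1874682*(4697236 + 628003) = -1874682*5325239 = -9983129698998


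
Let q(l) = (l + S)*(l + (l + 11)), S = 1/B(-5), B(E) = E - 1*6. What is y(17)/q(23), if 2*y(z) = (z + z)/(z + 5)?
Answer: 17/28728 ≈ 0.00059176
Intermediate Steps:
y(z) = z/(5 + z) (y(z) = ((z + z)/(z + 5))/2 = ((2*z)/(5 + z))/2 = (2*z/(5 + z))/2 = z/(5 + z))
B(E) = -6 + E (B(E) = E - 6 = -6 + E)
S = -1/11 (S = 1/(-6 - 5) = 1/(-11) = -1/11 ≈ -0.090909)
q(l) = (11 + 2*l)*(-1/11 + l) (q(l) = (l - 1/11)*(l + (l + 11)) = (-1/11 + l)*(l + (11 + l)) = (-1/11 + l)*(11 + 2*l) = (11 + 2*l)*(-1/11 + l))
y(17)/q(23) = (17/(5 + 17))/(-1 + 2*23² + (119/11)*23) = (17/22)/(-1 + 2*529 + 2737/11) = (17*(1/22))/(-1 + 1058 + 2737/11) = 17/(22*(14364/11)) = (17/22)*(11/14364) = 17/28728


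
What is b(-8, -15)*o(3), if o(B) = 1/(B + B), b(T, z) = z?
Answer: -5/2 ≈ -2.5000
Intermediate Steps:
o(B) = 1/(2*B)
b(-8, -15)*o(3) = -15/(2*3) = -15*⅙ = -5/2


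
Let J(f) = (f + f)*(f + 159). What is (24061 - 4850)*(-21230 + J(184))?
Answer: 2017039734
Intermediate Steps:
J(f) = 2*f*(159 + f) (J(f) = (2*f)*(159 + f) = 2*f*(159 + f))
(24061 - 4850)*(-21230 + J(184)) = (24061 - 4850)*(-21230 + 2*184*(159 + 184)) = 19211*(-21230 + 2*184*343) = 19211*(-21230 + 126224) = 19211*104994 = 2017039734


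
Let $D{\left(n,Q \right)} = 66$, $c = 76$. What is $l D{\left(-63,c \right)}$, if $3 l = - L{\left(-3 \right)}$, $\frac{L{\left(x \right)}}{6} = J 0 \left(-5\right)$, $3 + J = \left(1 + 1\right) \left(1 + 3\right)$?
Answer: $0$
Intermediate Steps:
$J = 5$ ($J = -3 + \left(1 + 1\right) \left(1 + 3\right) = -3 + 2 \cdot 4 = -3 + 8 = 5$)
$L{\left(x \right)} = 0$ ($L{\left(x \right)} = 6 \cdot 5 \cdot 0 \left(-5\right) = 6 \cdot 0 \left(-5\right) = 6 \cdot 0 = 0$)
$l = 0$ ($l = \frac{\left(-1\right) 0}{3} = \frac{1}{3} \cdot 0 = 0$)
$l D{\left(-63,c \right)} = 0 \cdot 66 = 0$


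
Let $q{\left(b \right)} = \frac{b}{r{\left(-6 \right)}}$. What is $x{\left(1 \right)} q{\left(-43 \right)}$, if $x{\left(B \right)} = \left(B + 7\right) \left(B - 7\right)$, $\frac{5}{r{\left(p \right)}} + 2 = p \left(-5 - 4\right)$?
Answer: $\frac{107328}{5} \approx 21466.0$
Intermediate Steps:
$r{\left(p \right)} = \frac{5}{-2 - 9 p}$ ($r{\left(p \right)} = \frac{5}{-2 + p \left(-5 - 4\right)} = \frac{5}{-2 + p \left(-9\right)} = \frac{5}{-2 - 9 p}$)
$q{\left(b \right)} = \frac{52 b}{5}$ ($q{\left(b \right)} = \frac{b}{\left(-5\right) \frac{1}{2 + 9 \left(-6\right)}} = \frac{b}{\left(-5\right) \frac{1}{2 - 54}} = \frac{b}{\left(-5\right) \frac{1}{-52}} = \frac{b}{\left(-5\right) \left(- \frac{1}{52}\right)} = \frac{b}{\frac{5}{52}} = b \frac{52}{5} = \frac{52 b}{5}$)
$x{\left(B \right)} = \left(-7 + B\right) \left(7 + B\right)$ ($x{\left(B \right)} = \left(7 + B\right) \left(-7 + B\right) = \left(-7 + B\right) \left(7 + B\right)$)
$x{\left(1 \right)} q{\left(-43 \right)} = \left(-49 + 1^{2}\right) \frac{52}{5} \left(-43\right) = \left(-49 + 1\right) \left(- \frac{2236}{5}\right) = \left(-48\right) \left(- \frac{2236}{5}\right) = \frac{107328}{5}$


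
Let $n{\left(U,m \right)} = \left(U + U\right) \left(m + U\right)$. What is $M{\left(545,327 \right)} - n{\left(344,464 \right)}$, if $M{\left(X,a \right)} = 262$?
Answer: $-555642$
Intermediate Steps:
$n{\left(U,m \right)} = 2 U \left(U + m\right)$
$M{\left(545,327 \right)} - n{\left(344,464 \right)} = 262 - 2 \cdot 344 \left(344 + 464\right) = 262 - 2 \cdot 344 \cdot 808 = 262 - 555904 = -555642$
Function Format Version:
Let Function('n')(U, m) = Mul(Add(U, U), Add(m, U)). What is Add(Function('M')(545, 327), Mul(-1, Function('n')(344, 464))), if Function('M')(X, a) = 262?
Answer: -555642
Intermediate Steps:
Function('n')(U, m) = Mul(2, U, Add(U, m)) (Function('n')(U, m) = Mul(Mul(2, U), Add(U, m)) = Mul(2, U, Add(U, m)))
Add(Function('M')(545, 327), Mul(-1, Function('n')(344, 464))) = Add(262, Mul(-1, Mul(2, 344, Add(344, 464)))) = Add(262, Mul(-1, Mul(2, 344, 808))) = Add(262, Mul(-1, 555904)) = Add(262, -555904) = -555642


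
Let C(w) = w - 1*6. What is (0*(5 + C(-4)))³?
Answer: 0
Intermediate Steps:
C(w) = -6 + w (C(w) = w - 6 = -6 + w)
(0*(5 + C(-4)))³ = (0*(5 + (-6 - 4)))³ = (0*(5 - 10))³ = (0*(-5))³ = 0³ = 0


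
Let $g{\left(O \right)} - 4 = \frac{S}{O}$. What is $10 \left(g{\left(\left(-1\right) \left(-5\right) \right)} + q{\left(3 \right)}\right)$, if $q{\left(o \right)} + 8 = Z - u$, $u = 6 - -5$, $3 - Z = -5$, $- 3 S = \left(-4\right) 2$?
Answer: $- \frac{194}{3} \approx -64.667$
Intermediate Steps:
$S = \frac{8}{3}$ ($S = - \frac{\left(-4\right) 2}{3} = \left(- \frac{1}{3}\right) \left(-8\right) = \frac{8}{3} \approx 2.6667$)
$Z = 8$ ($Z = 3 - -5 = 3 + 5 = 8$)
$u = 11$ ($u = 6 + 5 = 11$)
$q{\left(o \right)} = -11$ ($q{\left(o \right)} = -8 + \left(8 - 11\right) = -8 - 3 = -11$)
$g{\left(O \right)} = 4 + \frac{8}{3 O}$
$10 \left(g{\left(\left(-1\right) \left(-5\right) \right)} + q{\left(3 \right)}\right) = 10 \left(\left(4 + \frac{8}{3 \left(\left(-1\right) \left(-5\right)\right)}\right) - 11\right) = 10 \left(\left(4 + \frac{8}{3 \cdot 5}\right) - 11\right) = 10 \left(\left(4 + \frac{8}{3} \cdot \frac{1}{5}\right) - 11\right) = 10 \left(\left(4 + \frac{8}{15}\right) - 11\right) = 10 \left(\frac{68}{15} - 11\right) = 10 \left(- \frac{97}{15}\right) = - \frac{194}{3}$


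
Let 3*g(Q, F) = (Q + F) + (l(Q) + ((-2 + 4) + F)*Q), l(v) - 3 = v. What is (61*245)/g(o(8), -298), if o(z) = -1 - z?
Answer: 44835/2351 ≈ 19.071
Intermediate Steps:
l(v) = 3 + v
g(Q, F) = 1 + F/3 + 2*Q/3 + Q*(2 + F)/3 (g(Q, F) = ((Q + F) + ((3 + Q) + ((-2 + 4) + F)*Q))/3 = ((F + Q) + ((3 + Q) + (2 + F)*Q))/3 = ((F + Q) + ((3 + Q) + Q*(2 + F)))/3 = ((F + Q) + (3 + Q + Q*(2 + F)))/3 = (3 + F + 2*Q + Q*(2 + F))/3 = 1 + F/3 + 2*Q/3 + Q*(2 + F)/3)
(61*245)/g(o(8), -298) = (61*245)/(1 + (⅓)*(-298) + 4*(-1 - 1*8)/3 + (⅓)*(-298)*(-1 - 1*8)) = 14945/(1 - 298/3 + 4*(-1 - 8)/3 + (⅓)*(-298)*(-1 - 8)) = 14945/(1 - 298/3 + (4/3)*(-9) + (⅓)*(-298)*(-9)) = 14945/(1 - 298/3 - 12 + 894) = 14945/(2351/3) = 14945*(3/2351) = 44835/2351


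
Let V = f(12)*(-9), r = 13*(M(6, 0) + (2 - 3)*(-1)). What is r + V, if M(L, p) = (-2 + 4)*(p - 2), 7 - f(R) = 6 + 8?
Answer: 24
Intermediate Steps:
f(R) = -7 (f(R) = 7 - (6 + 8) = 7 - 1*14 = 7 - 14 = -7)
M(L, p) = -4 + 2*p (M(L, p) = 2*(-2 + p) = -4 + 2*p)
r = -39 (r = 13*((-4 + 2*0) + (2 - 3)*(-1)) = 13*((-4 + 0) - 1*(-1)) = 13*(-4 + 1) = 13*(-3) = -39)
V = 63 (V = -7*(-9) = 63)
r + V = -39 + 63 = 24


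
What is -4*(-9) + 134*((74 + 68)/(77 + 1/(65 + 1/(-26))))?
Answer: 36821136/130079 ≈ 283.07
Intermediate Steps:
-4*(-9) + 134*((74 + 68)/(77 + 1/(65 + 1/(-26)))) = 36 + 134*(142/(77 + 1/(65 - 1/26))) = 36 + 134*(142/(77 + 1/(1689/26))) = 36 + 134*(142/(77 + 26/1689)) = 36 + 134*(142/(130079/1689)) = 36 + 134*(142*(1689/130079)) = 36 + 134*(239838/130079) = 36 + 32138292/130079 = 36821136/130079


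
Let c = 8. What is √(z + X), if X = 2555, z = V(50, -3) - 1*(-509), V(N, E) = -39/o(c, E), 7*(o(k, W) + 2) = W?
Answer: √890137/17 ≈ 55.498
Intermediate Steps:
o(k, W) = -2 + W/7
V(N, E) = -39/(-2 + E/7)
z = 8926/17 (z = -273/(-14 - 3) - 1*(-509) = -273/(-17) + 509 = -273*(-1/17) + 509 = 273/17 + 509 = 8926/17 ≈ 525.06)
√(z + X) = √(8926/17 + 2555) = √(52361/17) = √890137/17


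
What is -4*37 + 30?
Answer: -118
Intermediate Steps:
-4*37 + 30 = -148 + 30 = -118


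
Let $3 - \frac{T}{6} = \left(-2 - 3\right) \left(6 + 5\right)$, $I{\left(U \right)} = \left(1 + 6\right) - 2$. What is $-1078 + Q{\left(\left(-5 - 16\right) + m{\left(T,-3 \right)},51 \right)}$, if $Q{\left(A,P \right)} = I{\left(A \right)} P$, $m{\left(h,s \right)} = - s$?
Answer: $-823$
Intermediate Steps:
$I{\left(U \right)} = 5$ ($I{\left(U \right)} = 7 - 2 = 5$)
$T = 348$ ($T = 18 - 6 \left(-2 - 3\right) \left(6 + 5\right) = 18 - 6 \left(\left(-5\right) 11\right) = 18 - -330 = 18 + 330 = 348$)
$Q{\left(A,P \right)} = 5 P$
$-1078 + Q{\left(\left(-5 - 16\right) + m{\left(T,-3 \right)},51 \right)} = -1078 + 5 \cdot 51 = -1078 + 255 = -823$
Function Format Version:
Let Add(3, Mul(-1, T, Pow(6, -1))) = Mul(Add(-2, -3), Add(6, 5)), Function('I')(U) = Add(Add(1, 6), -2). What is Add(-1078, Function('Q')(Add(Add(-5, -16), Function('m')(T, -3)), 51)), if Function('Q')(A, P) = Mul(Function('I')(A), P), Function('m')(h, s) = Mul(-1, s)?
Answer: -823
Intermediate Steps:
Function('I')(U) = 5 (Function('I')(U) = Add(7, -2) = 5)
T = 348 (T = Add(18, Mul(-6, Mul(Add(-2, -3), Add(6, 5)))) = Add(18, Mul(-6, Mul(-5, 11))) = Add(18, Mul(-6, -55)) = Add(18, 330) = 348)
Function('Q')(A, P) = Mul(5, P)
Add(-1078, Function('Q')(Add(Add(-5, -16), Function('m')(T, -3)), 51)) = Add(-1078, Mul(5, 51)) = Add(-1078, 255) = -823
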